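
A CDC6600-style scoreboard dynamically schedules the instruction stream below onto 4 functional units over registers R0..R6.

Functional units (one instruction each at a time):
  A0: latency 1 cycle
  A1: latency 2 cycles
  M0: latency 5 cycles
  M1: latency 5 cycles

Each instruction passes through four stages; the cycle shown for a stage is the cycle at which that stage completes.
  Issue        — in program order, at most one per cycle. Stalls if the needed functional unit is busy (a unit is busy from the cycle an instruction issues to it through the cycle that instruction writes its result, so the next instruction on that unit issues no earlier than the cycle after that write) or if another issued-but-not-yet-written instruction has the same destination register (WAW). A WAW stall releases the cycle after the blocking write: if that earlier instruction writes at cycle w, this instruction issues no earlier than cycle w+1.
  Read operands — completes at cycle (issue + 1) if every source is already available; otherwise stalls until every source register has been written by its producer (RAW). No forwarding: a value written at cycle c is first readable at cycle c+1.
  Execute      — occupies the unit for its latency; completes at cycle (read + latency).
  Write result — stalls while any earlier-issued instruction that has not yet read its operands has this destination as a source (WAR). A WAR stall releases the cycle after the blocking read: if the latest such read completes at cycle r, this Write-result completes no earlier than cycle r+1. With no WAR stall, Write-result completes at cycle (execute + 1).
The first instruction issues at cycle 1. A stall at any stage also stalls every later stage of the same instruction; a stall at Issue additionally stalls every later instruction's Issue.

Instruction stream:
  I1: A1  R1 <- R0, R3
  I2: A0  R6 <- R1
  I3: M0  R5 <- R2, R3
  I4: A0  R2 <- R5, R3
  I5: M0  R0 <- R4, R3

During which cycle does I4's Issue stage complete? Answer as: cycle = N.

cycle = 9

t=1  issue I1 (A1)
t=2  I1 read-ops · issue I2 (A0)
t=3  issue I3 (M0)
t=4  I1 finished on A1 · I3 read-ops
t=5  I1→R1
t=6  I2 read-ops
t=7  I2 finished on A0
t=8  I2→R6
t=9  I3 finished on M0 · issue I4 (A0)
t=10  I3→R5
t=11  I4 read-ops · issue I5 (M0)
t=12  I4 finished on A0 · I5 read-ops
t=13  I4→R2
t=17  I5 finished on M0
t=18  I5→R0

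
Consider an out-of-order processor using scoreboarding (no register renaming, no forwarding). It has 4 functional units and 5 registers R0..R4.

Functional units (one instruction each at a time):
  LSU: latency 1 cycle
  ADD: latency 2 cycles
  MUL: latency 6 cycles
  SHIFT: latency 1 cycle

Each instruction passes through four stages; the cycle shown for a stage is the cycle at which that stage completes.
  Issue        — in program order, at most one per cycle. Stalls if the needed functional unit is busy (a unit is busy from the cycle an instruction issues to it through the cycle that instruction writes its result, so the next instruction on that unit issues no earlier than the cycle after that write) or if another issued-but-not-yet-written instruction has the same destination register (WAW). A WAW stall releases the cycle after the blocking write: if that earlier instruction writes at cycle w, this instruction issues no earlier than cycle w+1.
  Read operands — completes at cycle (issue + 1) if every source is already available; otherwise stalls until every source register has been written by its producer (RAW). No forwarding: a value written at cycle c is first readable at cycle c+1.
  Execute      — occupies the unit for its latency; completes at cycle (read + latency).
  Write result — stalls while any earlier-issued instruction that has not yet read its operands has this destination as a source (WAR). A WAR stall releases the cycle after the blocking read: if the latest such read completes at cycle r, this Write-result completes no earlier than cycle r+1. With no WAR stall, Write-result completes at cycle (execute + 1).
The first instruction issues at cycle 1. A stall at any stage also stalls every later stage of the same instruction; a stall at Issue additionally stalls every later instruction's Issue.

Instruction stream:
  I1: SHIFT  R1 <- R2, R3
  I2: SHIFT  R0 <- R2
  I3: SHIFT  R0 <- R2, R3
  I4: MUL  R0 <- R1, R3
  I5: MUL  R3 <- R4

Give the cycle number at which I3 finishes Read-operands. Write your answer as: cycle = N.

c1: I1 issues→SHIFT
c2: I1 reads
c3: I1 exec-done
c4: I1 writes R1
c5: I2 issues→SHIFT
c6: I2 reads
c7: I2 exec-done
c8: I2 writes R0
c9: I3 issues→SHIFT
c10: I3 reads
c11: I3 exec-done
c12: I3 writes R0
c13: I4 issues→MUL
c14: I4 reads
c20: I4 exec-done
c21: I4 writes R0
c22: I5 issues→MUL
c23: I5 reads
c29: I5 exec-done
c30: I5 writes R3

cycle = 10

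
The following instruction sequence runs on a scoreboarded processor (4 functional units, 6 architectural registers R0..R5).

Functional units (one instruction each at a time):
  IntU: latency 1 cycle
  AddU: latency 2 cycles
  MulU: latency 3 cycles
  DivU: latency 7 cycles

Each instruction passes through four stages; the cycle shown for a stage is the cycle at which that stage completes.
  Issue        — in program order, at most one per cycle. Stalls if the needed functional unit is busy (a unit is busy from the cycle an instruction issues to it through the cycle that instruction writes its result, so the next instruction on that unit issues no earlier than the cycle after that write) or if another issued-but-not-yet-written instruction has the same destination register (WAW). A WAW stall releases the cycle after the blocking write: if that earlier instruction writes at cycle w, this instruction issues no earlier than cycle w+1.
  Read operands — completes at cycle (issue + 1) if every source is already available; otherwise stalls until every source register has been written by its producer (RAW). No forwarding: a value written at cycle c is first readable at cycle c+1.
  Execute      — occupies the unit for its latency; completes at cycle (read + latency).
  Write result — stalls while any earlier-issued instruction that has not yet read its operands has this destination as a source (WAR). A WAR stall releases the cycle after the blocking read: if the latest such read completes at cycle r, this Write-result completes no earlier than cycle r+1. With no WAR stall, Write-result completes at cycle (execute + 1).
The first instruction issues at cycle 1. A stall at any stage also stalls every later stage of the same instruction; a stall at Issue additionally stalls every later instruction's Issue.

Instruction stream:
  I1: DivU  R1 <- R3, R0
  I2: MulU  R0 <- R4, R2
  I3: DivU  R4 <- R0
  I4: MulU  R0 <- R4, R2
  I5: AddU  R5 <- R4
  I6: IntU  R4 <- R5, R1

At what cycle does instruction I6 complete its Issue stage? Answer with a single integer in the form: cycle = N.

I1 -> (1, 2, 9, 10)
I2 -> (2, 3, 6, 7)
I3 -> (11, 12, 19, 20)  // struct: DivU busy until I1 writes@10
I4 -> (12, 21, 24, 25)  // RAW R4: wait I3 write@20
I5 -> (13, 21, 23, 24)  // RAW R4: wait I3 write@20
I6 -> (21, 25, 26, 27)  // WAW R4: wait I3 write@20, RAW R5: wait I5 write@24

cycle = 21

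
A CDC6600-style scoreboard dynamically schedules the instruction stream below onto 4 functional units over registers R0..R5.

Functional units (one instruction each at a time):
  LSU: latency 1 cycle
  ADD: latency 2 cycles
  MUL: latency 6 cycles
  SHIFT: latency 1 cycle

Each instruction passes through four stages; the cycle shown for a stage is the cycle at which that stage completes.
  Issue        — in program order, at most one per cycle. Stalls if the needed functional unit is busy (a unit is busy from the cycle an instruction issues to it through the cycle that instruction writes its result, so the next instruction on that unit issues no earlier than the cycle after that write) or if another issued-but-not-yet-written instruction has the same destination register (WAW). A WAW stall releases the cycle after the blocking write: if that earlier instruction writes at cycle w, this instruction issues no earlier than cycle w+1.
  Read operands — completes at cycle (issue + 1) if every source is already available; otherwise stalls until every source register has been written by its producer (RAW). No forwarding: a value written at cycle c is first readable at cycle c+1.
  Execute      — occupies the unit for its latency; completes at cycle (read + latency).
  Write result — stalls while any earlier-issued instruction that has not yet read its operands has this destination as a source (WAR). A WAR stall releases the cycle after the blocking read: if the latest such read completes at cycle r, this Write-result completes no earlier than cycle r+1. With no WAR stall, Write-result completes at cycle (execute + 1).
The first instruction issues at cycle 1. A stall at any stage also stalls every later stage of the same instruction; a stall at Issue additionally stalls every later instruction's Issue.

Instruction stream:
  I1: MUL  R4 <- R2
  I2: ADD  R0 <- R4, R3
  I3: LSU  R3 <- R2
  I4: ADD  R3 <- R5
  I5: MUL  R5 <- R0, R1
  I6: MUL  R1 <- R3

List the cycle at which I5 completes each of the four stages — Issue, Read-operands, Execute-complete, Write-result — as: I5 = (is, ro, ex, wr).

[I1] 1/2/8/9
[I2] 2/10/12/13  (RAW R4: wait I1 write@9)
[I3] 3/4/5/11  (WAR R3: wait I2 read@10)
[I4] 14/15/17/18  (struct: ADD busy until I2 writes@13)
[I5] 15/16/22/23
[I6] 24/25/31/32  (struct: MUL busy until I5 writes@23)

I5 = (15, 16, 22, 23)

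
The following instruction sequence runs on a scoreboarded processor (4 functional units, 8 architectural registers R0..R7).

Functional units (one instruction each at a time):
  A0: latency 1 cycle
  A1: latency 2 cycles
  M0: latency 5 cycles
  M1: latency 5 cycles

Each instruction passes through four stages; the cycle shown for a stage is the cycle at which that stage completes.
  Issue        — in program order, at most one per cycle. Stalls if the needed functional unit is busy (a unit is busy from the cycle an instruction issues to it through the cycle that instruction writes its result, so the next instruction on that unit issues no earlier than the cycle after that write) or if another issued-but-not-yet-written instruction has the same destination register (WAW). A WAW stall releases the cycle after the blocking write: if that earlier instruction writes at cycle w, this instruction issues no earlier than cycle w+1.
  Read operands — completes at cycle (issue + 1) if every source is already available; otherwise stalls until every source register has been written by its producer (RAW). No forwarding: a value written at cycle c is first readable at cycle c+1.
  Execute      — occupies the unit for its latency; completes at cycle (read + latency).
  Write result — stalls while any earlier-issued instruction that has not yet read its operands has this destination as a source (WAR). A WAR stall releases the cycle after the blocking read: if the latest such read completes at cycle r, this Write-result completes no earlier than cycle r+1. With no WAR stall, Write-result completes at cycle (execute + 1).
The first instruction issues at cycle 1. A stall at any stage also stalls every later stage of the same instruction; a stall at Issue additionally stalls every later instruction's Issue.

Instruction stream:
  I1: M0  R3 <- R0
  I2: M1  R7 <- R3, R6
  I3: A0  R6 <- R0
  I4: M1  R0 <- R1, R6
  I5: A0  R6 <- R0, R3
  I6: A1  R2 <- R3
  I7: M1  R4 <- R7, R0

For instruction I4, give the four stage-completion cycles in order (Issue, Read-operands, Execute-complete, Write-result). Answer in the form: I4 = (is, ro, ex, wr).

I4 = (16, 17, 22, 23)

I1 -> (1, 2, 7, 8)
I2 -> (2, 9, 14, 15)  // RAW R3: wait I1 write@8
I3 -> (3, 4, 5, 10)  // WAR R6: wait I2 read@9
I4 -> (16, 17, 22, 23)  // struct: M1 busy until I2 writes@15
I5 -> (17, 24, 25, 26)  // RAW R0: wait I4 write@23
I6 -> (18, 19, 21, 22)
I7 -> (24, 25, 30, 31)  // struct: M1 busy until I4 writes@23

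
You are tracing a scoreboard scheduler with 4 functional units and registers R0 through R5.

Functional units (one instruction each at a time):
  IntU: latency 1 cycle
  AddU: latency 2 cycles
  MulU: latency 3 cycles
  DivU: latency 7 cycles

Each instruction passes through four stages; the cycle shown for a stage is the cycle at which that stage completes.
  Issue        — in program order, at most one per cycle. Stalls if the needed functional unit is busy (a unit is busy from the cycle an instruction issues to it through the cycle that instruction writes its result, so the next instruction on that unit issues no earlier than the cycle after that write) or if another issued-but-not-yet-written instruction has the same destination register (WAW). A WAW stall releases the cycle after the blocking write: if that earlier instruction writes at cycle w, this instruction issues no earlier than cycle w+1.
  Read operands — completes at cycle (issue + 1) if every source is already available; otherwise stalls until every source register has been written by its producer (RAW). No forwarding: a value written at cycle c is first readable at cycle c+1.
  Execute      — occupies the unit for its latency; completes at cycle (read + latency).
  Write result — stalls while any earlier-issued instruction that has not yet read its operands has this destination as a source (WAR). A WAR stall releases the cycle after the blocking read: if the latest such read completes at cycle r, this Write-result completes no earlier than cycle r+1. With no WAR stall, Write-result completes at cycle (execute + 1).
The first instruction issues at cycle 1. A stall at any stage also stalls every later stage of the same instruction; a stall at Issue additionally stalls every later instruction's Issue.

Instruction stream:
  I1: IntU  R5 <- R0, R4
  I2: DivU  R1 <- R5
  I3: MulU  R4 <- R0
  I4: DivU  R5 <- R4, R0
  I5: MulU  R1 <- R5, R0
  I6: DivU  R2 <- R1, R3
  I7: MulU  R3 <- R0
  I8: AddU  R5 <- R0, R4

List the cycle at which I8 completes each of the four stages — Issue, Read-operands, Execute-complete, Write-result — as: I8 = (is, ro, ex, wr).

I8 = (30, 31, 33, 34)

c1: I1 issues→IntU
c2: I1 reads, I2 issues→DivU
c3: I1 exec-done, I3 issues→MulU
c4: I1 writes R5, I3 reads
c5: I2 reads
c7: I3 exec-done
c8: I3 writes R4
c12: I2 exec-done
c13: I2 writes R1
c14: I4 issues→DivU
c15: I4 reads, I5 issues→MulU
c22: I4 exec-done
c23: I4 writes R5
c24: I5 reads, I6 issues→DivU
c27: I5 exec-done
c28: I5 writes R1
c29: I6 reads, I7 issues→MulU
c30: I7 reads, I8 issues→AddU
c31: I8 reads
c33: I7 exec-done, I8 exec-done
c34: I7 writes R3, I8 writes R5
c36: I6 exec-done
c37: I6 writes R2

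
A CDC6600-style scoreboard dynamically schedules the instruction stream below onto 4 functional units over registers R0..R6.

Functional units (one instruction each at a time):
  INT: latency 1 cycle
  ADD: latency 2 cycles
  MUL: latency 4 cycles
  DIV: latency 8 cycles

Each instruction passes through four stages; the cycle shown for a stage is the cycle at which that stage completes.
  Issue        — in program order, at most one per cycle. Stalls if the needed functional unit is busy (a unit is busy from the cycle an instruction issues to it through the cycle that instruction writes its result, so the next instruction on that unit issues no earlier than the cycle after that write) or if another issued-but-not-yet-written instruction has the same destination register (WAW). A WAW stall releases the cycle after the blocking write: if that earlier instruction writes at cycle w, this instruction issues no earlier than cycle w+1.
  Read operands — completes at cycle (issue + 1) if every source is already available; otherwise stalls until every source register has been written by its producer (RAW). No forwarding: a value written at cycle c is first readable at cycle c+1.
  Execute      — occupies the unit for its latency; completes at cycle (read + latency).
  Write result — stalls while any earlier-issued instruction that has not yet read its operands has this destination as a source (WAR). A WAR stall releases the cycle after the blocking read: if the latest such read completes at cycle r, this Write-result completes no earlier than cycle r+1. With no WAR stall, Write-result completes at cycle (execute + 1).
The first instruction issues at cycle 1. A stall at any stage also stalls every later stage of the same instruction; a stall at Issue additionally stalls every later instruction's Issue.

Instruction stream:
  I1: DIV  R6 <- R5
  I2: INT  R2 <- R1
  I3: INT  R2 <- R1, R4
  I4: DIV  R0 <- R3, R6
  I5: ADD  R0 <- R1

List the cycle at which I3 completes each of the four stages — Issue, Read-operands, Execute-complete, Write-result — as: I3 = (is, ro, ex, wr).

t=1  I1 dispatched to DIV
t=2  I1 operands ready · I2 dispatched to INT
t=3  I2 operands ready
t=4  I2 complete
t=5  R2←I2
t=6  I3 dispatched to INT
t=7  I3 operands ready
t=8  I3 complete
t=9  R2←I3
t=10  I1 complete
t=11  R6←I1
t=12  I4 dispatched to DIV
t=13  I4 operands ready
t=21  I4 complete
t=22  R0←I4
t=23  I5 dispatched to ADD
t=24  I5 operands ready
t=26  I5 complete
t=27  R0←I5

I3 = (6, 7, 8, 9)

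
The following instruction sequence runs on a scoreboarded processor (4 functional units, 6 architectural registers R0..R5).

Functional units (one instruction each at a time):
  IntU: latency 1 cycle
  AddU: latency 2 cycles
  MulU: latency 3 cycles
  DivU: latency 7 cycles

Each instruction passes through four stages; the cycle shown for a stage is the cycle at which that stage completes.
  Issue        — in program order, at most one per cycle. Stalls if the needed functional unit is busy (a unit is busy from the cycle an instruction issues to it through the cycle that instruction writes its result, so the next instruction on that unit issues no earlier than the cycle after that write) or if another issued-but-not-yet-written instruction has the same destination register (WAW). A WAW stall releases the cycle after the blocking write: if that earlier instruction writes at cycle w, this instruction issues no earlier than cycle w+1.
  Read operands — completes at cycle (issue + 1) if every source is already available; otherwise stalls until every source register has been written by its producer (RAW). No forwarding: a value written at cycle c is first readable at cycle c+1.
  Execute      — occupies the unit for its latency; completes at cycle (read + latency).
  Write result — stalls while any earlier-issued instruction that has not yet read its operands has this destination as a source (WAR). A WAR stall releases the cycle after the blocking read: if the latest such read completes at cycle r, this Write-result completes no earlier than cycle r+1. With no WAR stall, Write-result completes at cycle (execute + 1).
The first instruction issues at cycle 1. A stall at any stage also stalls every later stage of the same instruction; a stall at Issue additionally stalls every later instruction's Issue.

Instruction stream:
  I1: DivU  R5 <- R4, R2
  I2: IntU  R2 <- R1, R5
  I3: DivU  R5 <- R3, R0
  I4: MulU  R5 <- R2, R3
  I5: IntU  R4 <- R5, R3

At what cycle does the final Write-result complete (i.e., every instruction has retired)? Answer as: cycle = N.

cycle = 29

[1] I1 issues→DivU
[2] I1 reads, I2 issues→IntU
[9] I1 exec-done
[10] I1 writes R5
[11] I2 reads, I3 issues→DivU
[12] I2 exec-done, I3 reads
[13] I2 writes R2
[19] I3 exec-done
[20] I3 writes R5
[21] I4 issues→MulU
[22] I4 reads, I5 issues→IntU
[25] I4 exec-done
[26] I4 writes R5
[27] I5 reads
[28] I5 exec-done
[29] I5 writes R4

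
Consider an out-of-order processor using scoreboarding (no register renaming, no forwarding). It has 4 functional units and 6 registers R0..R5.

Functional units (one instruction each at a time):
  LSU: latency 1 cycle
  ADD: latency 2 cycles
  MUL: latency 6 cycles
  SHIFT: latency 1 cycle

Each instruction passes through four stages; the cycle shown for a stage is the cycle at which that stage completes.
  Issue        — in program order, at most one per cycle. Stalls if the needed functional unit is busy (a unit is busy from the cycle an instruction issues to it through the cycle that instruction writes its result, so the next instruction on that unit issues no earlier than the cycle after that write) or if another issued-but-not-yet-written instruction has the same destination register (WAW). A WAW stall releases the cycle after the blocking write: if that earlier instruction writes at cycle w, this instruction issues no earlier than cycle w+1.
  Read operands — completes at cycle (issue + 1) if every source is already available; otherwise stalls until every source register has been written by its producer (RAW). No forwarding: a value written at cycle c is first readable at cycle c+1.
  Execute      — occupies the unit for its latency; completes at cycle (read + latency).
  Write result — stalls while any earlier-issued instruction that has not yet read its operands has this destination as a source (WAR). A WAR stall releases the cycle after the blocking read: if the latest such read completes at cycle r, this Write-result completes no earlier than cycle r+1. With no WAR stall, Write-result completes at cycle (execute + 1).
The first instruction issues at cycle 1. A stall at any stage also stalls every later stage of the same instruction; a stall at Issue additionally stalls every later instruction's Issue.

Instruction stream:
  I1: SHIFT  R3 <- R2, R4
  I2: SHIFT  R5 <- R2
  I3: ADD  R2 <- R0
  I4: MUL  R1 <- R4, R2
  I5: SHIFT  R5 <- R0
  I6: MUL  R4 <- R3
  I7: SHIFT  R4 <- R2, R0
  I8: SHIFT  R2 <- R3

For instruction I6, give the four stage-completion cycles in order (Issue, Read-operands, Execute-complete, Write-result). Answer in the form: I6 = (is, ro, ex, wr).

I6 = (19, 20, 26, 27)

I1: IS=1 RO=2 EX=3 WR=4
I2: IS=5 RO=6 EX=7 WR=8  [struct: SHIFT busy until I1 writes@4]
I3: IS=6 RO=7 EX=9 WR=10
I4: IS=7 RO=11 EX=17 WR=18  [RAW R2: wait I3 write@10]
I5: IS=9 RO=10 EX=11 WR=12  [struct: SHIFT busy until I2 writes@8]
I6: IS=19 RO=20 EX=26 WR=27  [struct: MUL busy until I4 writes@18]
I7: IS=28 RO=29 EX=30 WR=31  [WAW R4: wait I6 write@27]
I8: IS=32 RO=33 EX=34 WR=35  [struct: SHIFT busy until I7 writes@31]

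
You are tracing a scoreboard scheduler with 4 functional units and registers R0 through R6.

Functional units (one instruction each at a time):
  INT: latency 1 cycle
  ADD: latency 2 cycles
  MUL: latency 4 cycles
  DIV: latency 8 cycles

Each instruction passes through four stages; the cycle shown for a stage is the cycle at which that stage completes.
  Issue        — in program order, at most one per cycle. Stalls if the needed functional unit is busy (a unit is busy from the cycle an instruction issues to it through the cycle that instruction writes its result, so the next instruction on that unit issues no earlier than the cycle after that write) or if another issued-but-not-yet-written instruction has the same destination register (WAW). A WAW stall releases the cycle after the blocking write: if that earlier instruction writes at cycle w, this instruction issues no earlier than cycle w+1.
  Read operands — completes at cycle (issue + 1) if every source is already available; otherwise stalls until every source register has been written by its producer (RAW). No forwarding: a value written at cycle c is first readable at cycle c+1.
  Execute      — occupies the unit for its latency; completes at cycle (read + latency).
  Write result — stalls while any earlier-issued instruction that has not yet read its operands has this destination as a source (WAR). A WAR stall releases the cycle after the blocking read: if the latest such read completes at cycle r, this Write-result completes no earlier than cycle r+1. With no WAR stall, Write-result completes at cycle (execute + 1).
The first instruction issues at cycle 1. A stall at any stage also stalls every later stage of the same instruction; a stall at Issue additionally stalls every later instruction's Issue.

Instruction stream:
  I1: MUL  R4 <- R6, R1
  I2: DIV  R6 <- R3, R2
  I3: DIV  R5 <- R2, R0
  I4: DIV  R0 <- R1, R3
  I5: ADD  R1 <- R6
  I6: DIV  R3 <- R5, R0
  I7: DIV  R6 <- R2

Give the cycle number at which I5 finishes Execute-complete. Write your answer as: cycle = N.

cycle = 28

t=1  I1→MUL
t=2  I1 RO · I2→DIV
t=3  I2 RO
t=6  I1 EX
t=7  I1 WR R4
t=11  I2 EX
t=12  I2 WR R6
t=13  I3→DIV
t=14  I3 RO
t=22  I3 EX
t=23  I3 WR R5
t=24  I4→DIV
t=25  I4 RO · I5→ADD
t=26  I5 RO
t=28  I5 EX
t=29  I5 WR R1
t=33  I4 EX
t=34  I4 WR R0
t=35  I6→DIV
t=36  I6 RO
t=44  I6 EX
t=45  I6 WR R3
t=46  I7→DIV
t=47  I7 RO
t=55  I7 EX
t=56  I7 WR R6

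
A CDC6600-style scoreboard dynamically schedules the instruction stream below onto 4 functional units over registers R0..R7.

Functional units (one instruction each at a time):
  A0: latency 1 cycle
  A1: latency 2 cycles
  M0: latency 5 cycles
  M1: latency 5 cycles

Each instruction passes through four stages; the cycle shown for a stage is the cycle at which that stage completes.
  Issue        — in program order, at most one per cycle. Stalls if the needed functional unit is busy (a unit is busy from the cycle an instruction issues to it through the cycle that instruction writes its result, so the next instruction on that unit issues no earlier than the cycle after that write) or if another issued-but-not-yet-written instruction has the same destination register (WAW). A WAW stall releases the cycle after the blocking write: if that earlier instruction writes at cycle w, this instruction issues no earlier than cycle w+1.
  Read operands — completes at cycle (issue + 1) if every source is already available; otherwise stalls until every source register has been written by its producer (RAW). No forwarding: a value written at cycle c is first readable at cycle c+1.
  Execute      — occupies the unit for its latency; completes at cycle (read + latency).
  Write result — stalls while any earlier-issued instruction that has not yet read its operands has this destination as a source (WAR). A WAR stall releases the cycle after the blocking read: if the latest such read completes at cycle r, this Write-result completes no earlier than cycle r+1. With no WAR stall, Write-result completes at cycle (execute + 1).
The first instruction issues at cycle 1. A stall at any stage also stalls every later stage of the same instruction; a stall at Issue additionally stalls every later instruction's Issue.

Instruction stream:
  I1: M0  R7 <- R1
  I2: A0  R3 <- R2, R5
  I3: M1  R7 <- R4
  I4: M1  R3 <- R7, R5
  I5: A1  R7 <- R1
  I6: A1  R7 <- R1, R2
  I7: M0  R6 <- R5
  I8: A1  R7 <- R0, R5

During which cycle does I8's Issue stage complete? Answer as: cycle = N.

I1  is:1  ro:2  ex:7  wr:8
I2  is:2  ro:3  ex:4  wr:5
I3  is:9  ro:10  ex:15  wr:16  — WAW R7: wait I1 write@8
I4  is:17  ro:18  ex:23  wr:24  — struct: M1 busy until I3 writes@16
I5  is:18  ro:19  ex:21  wr:22
I6  is:23  ro:24  ex:26  wr:27  — struct: A1 busy until I5 writes@22
I7  is:24  ro:25  ex:30  wr:31
I8  is:28  ro:29  ex:31  wr:32  — struct: A1 busy until I6 writes@27

cycle = 28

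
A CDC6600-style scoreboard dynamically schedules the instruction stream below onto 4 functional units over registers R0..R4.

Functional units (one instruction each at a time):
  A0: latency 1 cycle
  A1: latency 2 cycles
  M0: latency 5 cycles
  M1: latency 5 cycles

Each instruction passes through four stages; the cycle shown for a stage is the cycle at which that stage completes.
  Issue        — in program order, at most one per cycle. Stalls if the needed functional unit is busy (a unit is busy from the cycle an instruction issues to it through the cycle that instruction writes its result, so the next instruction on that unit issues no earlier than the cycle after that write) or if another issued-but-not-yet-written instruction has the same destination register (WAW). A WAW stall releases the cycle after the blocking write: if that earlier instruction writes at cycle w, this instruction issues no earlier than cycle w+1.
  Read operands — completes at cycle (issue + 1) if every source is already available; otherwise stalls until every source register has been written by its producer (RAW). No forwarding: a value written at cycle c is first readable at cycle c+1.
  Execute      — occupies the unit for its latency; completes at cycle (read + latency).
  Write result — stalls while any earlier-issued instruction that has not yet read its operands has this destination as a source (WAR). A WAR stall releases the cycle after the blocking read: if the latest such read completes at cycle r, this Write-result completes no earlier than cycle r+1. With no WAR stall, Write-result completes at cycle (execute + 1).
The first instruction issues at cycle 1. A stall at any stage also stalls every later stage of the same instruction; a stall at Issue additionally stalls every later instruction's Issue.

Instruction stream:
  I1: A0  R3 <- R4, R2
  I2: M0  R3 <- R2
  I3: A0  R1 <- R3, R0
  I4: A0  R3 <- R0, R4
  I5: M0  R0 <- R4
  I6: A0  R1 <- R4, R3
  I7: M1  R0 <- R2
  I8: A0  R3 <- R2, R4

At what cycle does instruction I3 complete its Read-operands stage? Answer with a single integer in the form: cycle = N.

[I1] 1/2/3/4
[I2] 5/6/11/12  (WAW R3: wait I1 write@4)
[I3] 6/13/14/15  (RAW R3: wait I2 write@12)
[I4] 16/17/18/19  (struct: A0 busy until I3 writes@15)
[I5] 17/18/23/24
[I6] 20/21/22/23  (struct: A0 busy until I4 writes@19)
[I7] 25/26/31/32  (WAW R0: wait I5 write@24)
[I8] 26/27/28/29

cycle = 13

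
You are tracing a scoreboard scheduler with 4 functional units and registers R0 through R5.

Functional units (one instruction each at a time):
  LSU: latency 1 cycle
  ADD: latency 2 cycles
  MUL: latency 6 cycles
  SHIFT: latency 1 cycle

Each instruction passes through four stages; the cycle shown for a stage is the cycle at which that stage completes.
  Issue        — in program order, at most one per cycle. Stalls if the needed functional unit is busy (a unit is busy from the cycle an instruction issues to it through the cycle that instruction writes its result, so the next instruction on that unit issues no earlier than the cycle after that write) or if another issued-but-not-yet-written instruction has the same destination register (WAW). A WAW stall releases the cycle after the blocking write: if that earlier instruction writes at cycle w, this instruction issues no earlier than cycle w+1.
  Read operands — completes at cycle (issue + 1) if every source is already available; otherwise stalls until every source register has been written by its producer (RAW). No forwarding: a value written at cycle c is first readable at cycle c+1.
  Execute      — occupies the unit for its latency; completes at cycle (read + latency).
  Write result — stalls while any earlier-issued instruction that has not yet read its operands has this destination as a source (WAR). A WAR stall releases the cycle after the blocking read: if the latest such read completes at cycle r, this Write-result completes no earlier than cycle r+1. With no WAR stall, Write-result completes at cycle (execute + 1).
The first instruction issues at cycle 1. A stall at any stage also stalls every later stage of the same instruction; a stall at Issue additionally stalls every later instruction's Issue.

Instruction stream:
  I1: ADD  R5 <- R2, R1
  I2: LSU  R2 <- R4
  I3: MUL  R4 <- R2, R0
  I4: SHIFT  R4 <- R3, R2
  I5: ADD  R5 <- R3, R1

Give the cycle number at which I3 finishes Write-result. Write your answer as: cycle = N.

cycle = 13

[1] I1→ADD
[2] I1 RO · I2→LSU
[3] I2 RO · I3→MUL
[4] I1 EX · I2 EX
[5] I1 WR R5 · I2 WR R2
[6] I3 RO
[12] I3 EX
[13] I3 WR R4
[14] I4→SHIFT
[15] I4 RO · I5→ADD
[16] I4 EX · I5 RO
[17] I4 WR R4
[18] I5 EX
[19] I5 WR R5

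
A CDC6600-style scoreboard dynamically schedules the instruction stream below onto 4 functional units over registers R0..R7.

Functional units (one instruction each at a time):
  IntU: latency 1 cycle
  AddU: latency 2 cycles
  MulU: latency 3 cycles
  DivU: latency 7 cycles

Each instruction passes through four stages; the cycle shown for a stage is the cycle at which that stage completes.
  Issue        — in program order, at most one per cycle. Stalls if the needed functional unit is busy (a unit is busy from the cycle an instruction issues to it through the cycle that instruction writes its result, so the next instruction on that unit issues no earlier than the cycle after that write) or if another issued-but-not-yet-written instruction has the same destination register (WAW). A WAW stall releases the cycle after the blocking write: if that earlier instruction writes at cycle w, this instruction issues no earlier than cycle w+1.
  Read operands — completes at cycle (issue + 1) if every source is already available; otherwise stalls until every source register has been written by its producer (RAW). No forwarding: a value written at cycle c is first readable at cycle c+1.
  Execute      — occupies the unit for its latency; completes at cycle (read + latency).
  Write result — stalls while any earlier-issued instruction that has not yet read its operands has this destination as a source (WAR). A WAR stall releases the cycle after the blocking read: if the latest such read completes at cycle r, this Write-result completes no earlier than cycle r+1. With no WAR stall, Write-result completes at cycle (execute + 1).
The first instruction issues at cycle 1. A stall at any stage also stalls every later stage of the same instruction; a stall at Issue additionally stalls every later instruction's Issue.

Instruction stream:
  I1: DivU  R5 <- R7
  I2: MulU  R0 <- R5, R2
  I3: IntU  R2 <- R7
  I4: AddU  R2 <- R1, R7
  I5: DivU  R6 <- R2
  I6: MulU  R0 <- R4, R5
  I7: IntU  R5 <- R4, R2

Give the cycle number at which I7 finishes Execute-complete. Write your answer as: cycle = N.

t=1  I1 issues→DivU
t=2  I1 reads; I2 issues→MulU
t=3  I3 issues→IntU
t=4  I3 reads
t=5  I3 exec-done
t=9  I1 exec-done
t=10  I1 writes R5
t=11  I2 reads
t=12  I3 writes R2
t=13  I4 issues→AddU
t=14  I2 exec-done; I4 reads; I5 issues→DivU
t=15  I2 writes R0
t=16  I4 exec-done; I6 issues→MulU
t=17  I4 writes R2; I6 reads; I7 issues→IntU
t=18  I5 reads; I7 reads
t=19  I7 exec-done
t=20  I6 exec-done; I7 writes R5
t=21  I6 writes R0
t=25  I5 exec-done
t=26  I5 writes R6

cycle = 19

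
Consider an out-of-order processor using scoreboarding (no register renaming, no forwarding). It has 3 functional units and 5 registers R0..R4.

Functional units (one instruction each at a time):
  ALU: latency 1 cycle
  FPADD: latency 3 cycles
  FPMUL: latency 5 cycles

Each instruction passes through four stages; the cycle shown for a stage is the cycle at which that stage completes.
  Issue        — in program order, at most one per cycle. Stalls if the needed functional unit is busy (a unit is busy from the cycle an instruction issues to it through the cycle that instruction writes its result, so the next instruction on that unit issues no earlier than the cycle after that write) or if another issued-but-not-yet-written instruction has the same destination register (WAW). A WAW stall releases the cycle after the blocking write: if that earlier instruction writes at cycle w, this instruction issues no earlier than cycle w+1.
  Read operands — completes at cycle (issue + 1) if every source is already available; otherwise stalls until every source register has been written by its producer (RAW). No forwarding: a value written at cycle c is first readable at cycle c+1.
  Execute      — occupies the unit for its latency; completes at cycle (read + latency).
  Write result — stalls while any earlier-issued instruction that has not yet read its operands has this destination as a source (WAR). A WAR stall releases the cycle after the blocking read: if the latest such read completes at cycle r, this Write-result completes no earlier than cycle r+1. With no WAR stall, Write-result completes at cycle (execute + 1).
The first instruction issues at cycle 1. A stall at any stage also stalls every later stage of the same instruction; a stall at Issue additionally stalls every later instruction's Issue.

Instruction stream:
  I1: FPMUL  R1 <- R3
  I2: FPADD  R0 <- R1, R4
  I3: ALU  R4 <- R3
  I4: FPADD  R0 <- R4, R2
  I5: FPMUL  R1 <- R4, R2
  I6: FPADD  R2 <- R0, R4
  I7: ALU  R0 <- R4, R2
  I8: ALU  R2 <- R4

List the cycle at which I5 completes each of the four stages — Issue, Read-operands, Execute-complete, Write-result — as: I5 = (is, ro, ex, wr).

I1 -> (1, 2, 7, 8)
I2 -> (2, 9, 12, 13)  // RAW R1: wait I1 write@8
I3 -> (3, 4, 5, 10)  // WAR R4: wait I2 read@9
I4 -> (14, 15, 18, 19)  // struct: FPADD busy until I2 writes@13
I5 -> (15, 16, 21, 22)
I6 -> (20, 21, 24, 25)  // struct: FPADD busy until I4 writes@19
I7 -> (21, 26, 27, 28)  // RAW R2: wait I6 write@25
I8 -> (29, 30, 31, 32)  // struct: ALU busy until I7 writes@28

I5 = (15, 16, 21, 22)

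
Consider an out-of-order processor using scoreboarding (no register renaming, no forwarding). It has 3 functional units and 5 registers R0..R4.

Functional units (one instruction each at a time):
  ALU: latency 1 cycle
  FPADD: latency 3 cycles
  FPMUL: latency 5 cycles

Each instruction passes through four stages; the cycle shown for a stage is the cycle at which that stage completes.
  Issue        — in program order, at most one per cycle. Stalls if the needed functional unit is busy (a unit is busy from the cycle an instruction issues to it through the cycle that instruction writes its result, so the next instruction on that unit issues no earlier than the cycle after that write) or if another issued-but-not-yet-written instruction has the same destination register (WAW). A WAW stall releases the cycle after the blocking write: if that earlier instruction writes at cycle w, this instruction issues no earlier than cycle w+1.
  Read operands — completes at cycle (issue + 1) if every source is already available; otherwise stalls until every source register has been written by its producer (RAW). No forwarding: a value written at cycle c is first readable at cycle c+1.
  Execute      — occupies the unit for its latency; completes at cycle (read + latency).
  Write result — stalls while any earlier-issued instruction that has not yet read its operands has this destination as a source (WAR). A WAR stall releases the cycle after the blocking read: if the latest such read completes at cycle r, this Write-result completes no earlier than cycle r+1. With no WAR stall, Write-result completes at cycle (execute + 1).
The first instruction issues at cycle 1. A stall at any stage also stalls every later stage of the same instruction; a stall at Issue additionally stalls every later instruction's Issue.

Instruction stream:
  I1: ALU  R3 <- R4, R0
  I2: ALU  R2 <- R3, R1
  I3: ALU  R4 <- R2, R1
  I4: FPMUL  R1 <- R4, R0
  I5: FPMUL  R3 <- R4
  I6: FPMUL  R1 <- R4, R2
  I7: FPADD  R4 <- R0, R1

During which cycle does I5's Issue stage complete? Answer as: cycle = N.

cycle = 20

cycle 1: I1 issues→ALU
cycle 2: I1 reads
cycle 3: I1 exec-done
cycle 4: I1 writes R3
cycle 5: I2 issues→ALU
cycle 6: I2 reads
cycle 7: I2 exec-done
cycle 8: I2 writes R2
cycle 9: I3 issues→ALU
cycle 10: I3 reads | I4 issues→FPMUL
cycle 11: I3 exec-done
cycle 12: I3 writes R4
cycle 13: I4 reads
cycle 18: I4 exec-done
cycle 19: I4 writes R1
cycle 20: I5 issues→FPMUL
cycle 21: I5 reads
cycle 26: I5 exec-done
cycle 27: I5 writes R3
cycle 28: I6 issues→FPMUL
cycle 29: I6 reads | I7 issues→FPADD
cycle 34: I6 exec-done
cycle 35: I6 writes R1
cycle 36: I7 reads
cycle 39: I7 exec-done
cycle 40: I7 writes R4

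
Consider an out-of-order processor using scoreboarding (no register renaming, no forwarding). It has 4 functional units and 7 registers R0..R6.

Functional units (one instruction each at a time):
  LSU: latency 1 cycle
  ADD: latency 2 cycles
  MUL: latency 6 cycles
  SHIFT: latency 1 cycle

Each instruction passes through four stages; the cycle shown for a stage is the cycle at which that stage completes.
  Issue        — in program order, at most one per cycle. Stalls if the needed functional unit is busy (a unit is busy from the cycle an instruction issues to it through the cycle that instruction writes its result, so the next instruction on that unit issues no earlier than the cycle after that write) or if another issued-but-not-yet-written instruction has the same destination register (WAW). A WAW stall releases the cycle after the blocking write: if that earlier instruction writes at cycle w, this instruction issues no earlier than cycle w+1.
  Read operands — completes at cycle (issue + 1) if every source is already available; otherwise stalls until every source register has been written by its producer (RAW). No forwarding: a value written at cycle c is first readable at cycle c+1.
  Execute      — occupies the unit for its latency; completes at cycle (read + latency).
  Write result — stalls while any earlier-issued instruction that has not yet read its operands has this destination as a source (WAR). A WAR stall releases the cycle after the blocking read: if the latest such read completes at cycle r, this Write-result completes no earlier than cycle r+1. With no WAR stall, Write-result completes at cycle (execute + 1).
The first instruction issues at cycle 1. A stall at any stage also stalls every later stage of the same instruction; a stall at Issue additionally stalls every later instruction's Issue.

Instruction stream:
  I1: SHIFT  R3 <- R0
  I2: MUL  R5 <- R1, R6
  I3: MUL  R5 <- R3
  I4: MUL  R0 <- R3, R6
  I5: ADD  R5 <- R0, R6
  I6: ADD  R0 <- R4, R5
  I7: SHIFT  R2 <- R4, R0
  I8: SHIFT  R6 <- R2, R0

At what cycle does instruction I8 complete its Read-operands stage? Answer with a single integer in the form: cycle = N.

cycle = 42

[I1] 1/2/3/4
[I2] 2/3/9/10
[I3] 11/12/18/19  (struct: MUL busy until I2 writes@10)
[I4] 20/21/27/28  (struct: MUL busy until I3 writes@19)
[I5] 21/29/31/32  (RAW R0: wait I4 write@28)
[I6] 33/34/36/37  (struct: ADD busy until I5 writes@32)
[I7] 34/38/39/40  (RAW R0: wait I6 write@37)
[I8] 41/42/43/44  (struct: SHIFT busy until I7 writes@40)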